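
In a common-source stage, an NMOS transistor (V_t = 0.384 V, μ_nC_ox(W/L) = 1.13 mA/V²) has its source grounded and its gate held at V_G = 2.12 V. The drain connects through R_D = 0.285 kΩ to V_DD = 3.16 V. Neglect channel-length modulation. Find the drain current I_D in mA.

V_GS = V_G = 2.12 V, so V_ov = 2.12 − 0.384 = 1.74 V.
Assume saturation: I_D = ½ k_n V_ov² = 0.5 × 1.13 × 1.74² = 1.7 mA, giving V_DS = V_DD − I_D R_D = 3.16 − 1.7 × 0.285 = 2.67 V.
V_DS = 2.67 V ≥ V_ov = 1.74 V, confirming saturation.

I_D = 1.70 mA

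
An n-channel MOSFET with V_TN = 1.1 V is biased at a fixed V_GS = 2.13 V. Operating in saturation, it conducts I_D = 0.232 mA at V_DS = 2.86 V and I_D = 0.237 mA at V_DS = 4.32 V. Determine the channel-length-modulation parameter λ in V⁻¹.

With V_GS fixed, I_D ∝ (1 + λ V_DS) in saturation, so I_D2/I_D1 = (1 + λ V_DS2)/(1 + λ V_DS1).
0.237/0.232 = 1.022 = (1 + 4.32 λ)/(1 + 2.86 λ).
Solving: λ (I_D1 V_DS2 − I_D2 V_DS1) = I_D2 − I_D1, so λ = (0.237 − 0.232) / (0.232 × 4.32 − 0.237 × 2.86) = 0.005 / 0.324 = 0.0154 V⁻¹.

λ = 0.0154 V⁻¹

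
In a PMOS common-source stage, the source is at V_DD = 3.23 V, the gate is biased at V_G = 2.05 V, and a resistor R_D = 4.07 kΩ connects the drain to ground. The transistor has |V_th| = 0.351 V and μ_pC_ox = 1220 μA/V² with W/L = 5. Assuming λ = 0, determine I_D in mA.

I_D = 0.753 mA

V_SG = V_DD − V_G = 3.23 − 2.05 = 1.18 V, so V_ov = 1.18 − 0.351 = 0.829 V.
k_p = μ_pC_ox · (W/L) = 6.1 mA/V².
Assume saturation: I_D = ½ k_p V_ov² = 0.5 × 6.1 × 0.829² = 2.1 mA, giving V_SD = V_DD − I_D R_D = 3.23 − 2.1 × 4.07 = -5.3 V.
But -5.3 V < V_ov = 0.829 V, so the device is actually in triode.
In triode I_D = k_p[V_ov V_SD − ½ V_SD²] and I_D = (V_DD − V_SD)/R_D. Equating: 12.4 V_SD² − 21.58 V_SD + 3.23 = 0, giving V_SD = 0.165 V (the root below V_ov).
I_D = (3.23 − 0.165) / 4.07 = 0.753 mA.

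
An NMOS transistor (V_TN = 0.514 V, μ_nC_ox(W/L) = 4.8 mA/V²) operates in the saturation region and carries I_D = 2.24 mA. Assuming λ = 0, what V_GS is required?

V_GS = 1.48 V

In saturation I_D = ½ k_n (V_GS − V_TN)², so V_GS − V_TN = √(2 I_D / k_n) = √(2 × 2.24 / 4.8) = 0.966 V.
V_GS = 0.514 + 0.966 = 1.48 V.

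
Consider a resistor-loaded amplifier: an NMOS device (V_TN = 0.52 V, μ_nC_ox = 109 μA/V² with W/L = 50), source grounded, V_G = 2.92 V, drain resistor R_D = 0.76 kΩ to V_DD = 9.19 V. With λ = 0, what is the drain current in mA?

V_GS = V_G = 2.92 V, so V_ov = 2.92 − 0.52 = 2.4 V.
k_n = μ_nC_ox · (W/L) = 5.45 mA/V².
Assume saturation: I_D = ½ k_n V_ov² = 0.5 × 5.45 × 2.4² = 15.7 mA, giving V_DS = V_DD − I_D R_D = 9.19 − 15.7 × 0.76 = -2.74 V.
But -2.74 V < V_ov = 2.4 V, so the device is actually in triode.
In triode I_D = k_n[V_ov V_DS − ½ V_DS²] and I_D = (V_DD − V_DS)/R_D. Equating: 2.07 V_DS² − 10.94 V_DS + 9.19 = 0, giving V_DS = 1.05 V (the root below V_ov).
I_D = (9.19 − 1.05) / 0.76 = 10.7 mA.

I_D = 10.7 mA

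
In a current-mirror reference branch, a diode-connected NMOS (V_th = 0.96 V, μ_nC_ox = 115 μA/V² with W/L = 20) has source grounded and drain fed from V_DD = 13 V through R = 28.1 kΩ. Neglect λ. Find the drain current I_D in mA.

With gate tied to drain, V_GS = V_DS ≥ V_GS − V_th, so the device is in saturation.
k_n = μ_nC_ox · (W/L) = 2.3 mA/V².
KCL at the drain: ½ k_n (V_GS − V_th)² = (V_DD − V_GS)/R.
Let x = V_GS − 0.96. Then 32.3 x² + x − 12.04 = 0, giving x = 0.595 V (positive root), so V_GS = 1.56 V.
I_D = (V_DD − V_GS)/R = (13 − 1.56) / 28.1 = 0.407 mA.

I_D = 0.407 mA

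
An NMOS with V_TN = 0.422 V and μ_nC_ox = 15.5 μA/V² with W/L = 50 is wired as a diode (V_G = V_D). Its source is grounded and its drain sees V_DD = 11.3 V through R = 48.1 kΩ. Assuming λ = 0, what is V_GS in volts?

With gate tied to drain, V_GS = V_DS ≥ V_GS − V_TN, so the device is in saturation.
k_n = μ_nC_ox · (W/L) = 0.775 mA/V².
KCL at the drain: ½ k_n (V_GS − V_TN)² = (V_DD − V_GS)/R.
Let x = V_GS − 0.422. Then 18.6 x² + x − 10.88 = 0, giving x = 0.738 V (positive root), so V_GS = 1.16 V.
I_D = (V_DD − V_GS)/R = (11.3 − 1.16) / 48.1 = 0.211 mA.

V_GS = 1.16 V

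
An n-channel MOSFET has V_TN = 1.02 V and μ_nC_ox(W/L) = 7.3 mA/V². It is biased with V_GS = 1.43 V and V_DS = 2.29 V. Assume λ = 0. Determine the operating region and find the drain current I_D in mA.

V_ov = V_GS − V_TN = 1.43 − 1.02 = 0.41 V.
Since V_DS = 2.29 V ≥ V_ov = 0.41 V, the device is in saturation.
I_D = ½ k_n V_ov² = 0.5 × 7.3 × 0.41² = 0.614 mA.

Saturation; I_D = 0.614 mA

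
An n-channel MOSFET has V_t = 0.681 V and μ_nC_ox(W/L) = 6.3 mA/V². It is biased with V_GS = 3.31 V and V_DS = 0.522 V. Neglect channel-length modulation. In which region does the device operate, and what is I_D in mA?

Triode; I_D = 7.79 mA

V_ov = V_GS − V_t = 3.31 − 0.681 = 2.63 V.
Since V_DS = 0.522 V < V_ov = 2.63 V, the device is in the triode region.
I_D = k_n [V_ov · V_DS − ½ V_DS²] = 6.3 × [2.63 × 0.522 − 0.5 × 0.522²] = 7.79 mA.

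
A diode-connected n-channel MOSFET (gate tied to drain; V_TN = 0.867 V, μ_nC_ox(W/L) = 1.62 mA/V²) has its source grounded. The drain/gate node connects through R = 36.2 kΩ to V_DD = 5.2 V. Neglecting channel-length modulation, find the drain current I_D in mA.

I_D = 0.110 mA

With gate tied to drain, V_GS = V_DS ≥ V_GS − V_TN, so the device is in saturation.
KCL at the drain: ½ k_n (V_GS − V_TN)² = (V_DD − V_GS)/R.
Let x = V_GS − 0.867. Then 29.3 x² + x − 4.333 = 0, giving x = 0.368 V (positive root), so V_GS = 1.23 V.
I_D = (V_DD − V_GS)/R = (5.2 − 1.23) / 36.2 = 0.11 mA.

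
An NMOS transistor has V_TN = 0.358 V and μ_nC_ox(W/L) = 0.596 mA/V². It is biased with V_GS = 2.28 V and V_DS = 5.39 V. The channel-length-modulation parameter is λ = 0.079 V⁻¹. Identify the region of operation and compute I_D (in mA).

V_ov = V_GS − V_TN = 2.28 − 0.358 = 1.92 V.
Since V_DS = 5.39 V ≥ V_ov = 1.92 V, the device is in saturation.
I_D = ½ k_n V_ov² (1 + λ V_DS) = 0.5 × 0.596 × 1.92² × (1 + 0.079 × 5.39) = 1.57 mA.

Saturation; I_D = 1.57 mA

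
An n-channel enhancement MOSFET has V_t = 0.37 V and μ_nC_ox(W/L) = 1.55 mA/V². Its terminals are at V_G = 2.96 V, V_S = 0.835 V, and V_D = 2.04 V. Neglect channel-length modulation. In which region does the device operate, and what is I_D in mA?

V_GS = V_G − V_S = 2.96 − 0.835 = 2.12 V; V_DS = V_D − V_S = 2.04 − 0.835 = 1.21 V.
V_ov = V_GS − V_t = 2.12 − 0.37 = 1.75 V.
Since V_DS = 1.21 V < V_ov = 1.75 V, the device is in the triode region.
I_D = k_n [V_ov · V_DS − ½ V_DS²] = 1.55 × [1.75 × 1.21 − 0.5 × 1.21²] = 2.15 mA.

Triode; I_D = 2.15 mA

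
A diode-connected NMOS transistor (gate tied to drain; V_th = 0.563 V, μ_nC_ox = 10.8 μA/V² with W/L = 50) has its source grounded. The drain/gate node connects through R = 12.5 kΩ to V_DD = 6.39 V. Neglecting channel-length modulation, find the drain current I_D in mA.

With gate tied to drain, V_GS = V_DS ≥ V_GS − V_th, so the device is in saturation.
k_n = μ_nC_ox · (W/L) = 0.54 mA/V².
KCL at the drain: ½ k_n (V_GS − V_th)² = (V_DD − V_GS)/R.
Let x = V_GS − 0.563. Then 3.38 x² + x − 5.827 = 0, giving x = 1.17 V (positive root), so V_GS = 1.74 V.
I_D = (V_DD − V_GS)/R = (6.39 − 1.74) / 12.5 = 0.372 mA.

I_D = 0.372 mA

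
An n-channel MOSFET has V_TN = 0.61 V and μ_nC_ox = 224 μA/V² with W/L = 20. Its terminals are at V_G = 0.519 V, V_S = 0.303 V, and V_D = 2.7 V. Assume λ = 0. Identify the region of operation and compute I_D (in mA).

V_GS = V_G − V_S = 0.519 − 0.303 = 0.216 V; V_DS = V_D − V_S = 2.7 − 0.303 = 2.4 V.
V_GS = 0.216 V < V_TN = 0.61 V, so the transistor is in cutoff.

Cutoff; I_D = 0 mA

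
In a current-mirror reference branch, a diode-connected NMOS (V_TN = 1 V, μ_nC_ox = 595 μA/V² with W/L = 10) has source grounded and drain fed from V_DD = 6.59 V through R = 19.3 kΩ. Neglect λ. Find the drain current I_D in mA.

I_D = 0.274 mA

With gate tied to drain, V_GS = V_DS ≥ V_GS − V_TN, so the device is in saturation.
k_n = μ_nC_ox · (W/L) = 5.95 mA/V².
KCL at the drain: ½ k_n (V_GS − V_TN)² = (V_DD − V_GS)/R.
Let x = V_GS − 1. Then 57.4 x² + x − 5.59 = 0, giving x = 0.303 V (positive root), so V_GS = 1.3 V.
I_D = (V_DD − V_GS)/R = (6.59 − 1.3) / 19.3 = 0.274 mA.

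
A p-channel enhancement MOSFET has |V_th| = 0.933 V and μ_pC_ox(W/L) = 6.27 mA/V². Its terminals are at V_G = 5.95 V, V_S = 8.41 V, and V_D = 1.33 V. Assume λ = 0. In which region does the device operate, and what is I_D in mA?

Saturation; I_D = 7.31 mA

V_SG = V_S − V_G = 8.41 − 5.95 = 2.46 V; V_SD = V_S − V_D = 8.41 − 1.33 = 7.08 V.
V_ov = V_SG − |V_th| = 2.46 − 0.933 = 1.53 V.
Since V_SD = 7.08 V ≥ V_ov = 1.53 V, the device is in saturation.
I_D = ½ k_p V_ov² = 0.5 × 6.27 × 1.53² = 7.31 mA.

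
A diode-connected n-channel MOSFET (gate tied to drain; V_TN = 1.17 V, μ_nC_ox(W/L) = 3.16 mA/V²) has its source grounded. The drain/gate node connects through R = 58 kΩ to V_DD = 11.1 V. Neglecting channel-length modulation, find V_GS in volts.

V_GS = 1.49 V

With gate tied to drain, V_GS = V_DS ≥ V_GS − V_TN, so the device is in saturation.
KCL at the drain: ½ k_n (V_GS − V_TN)² = (V_DD − V_GS)/R.
Let x = V_GS − 1.17. Then 91.6 x² + x − 9.93 = 0, giving x = 0.324 V (positive root), so V_GS = 1.49 V.
I_D = (V_DD − V_GS)/R = (11.1 − 1.49) / 58 = 0.166 mA.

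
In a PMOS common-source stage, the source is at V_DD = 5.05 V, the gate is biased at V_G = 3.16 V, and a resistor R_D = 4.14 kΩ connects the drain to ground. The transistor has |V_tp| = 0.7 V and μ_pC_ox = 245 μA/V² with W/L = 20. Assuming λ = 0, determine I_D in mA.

V_SG = V_DD − V_G = 5.05 − 3.16 = 1.89 V, so V_ov = 1.89 − 0.7 = 1.19 V.
k_p = μ_pC_ox · (W/L) = 4.9 mA/V².
Assume saturation: I_D = ½ k_p V_ov² = 0.5 × 4.9 × 1.19² = 3.47 mA, giving V_SD = V_DD − I_D R_D = 5.05 − 3.47 × 4.14 = -9.31 V.
But -9.31 V < V_ov = 1.19 V, so the device is actually in triode.
In triode I_D = k_p[V_ov V_SD − ½ V_SD²] and I_D = (V_DD − V_SD)/R_D. Equating: 10.1 V_SD² − 25.14 V_SD + 5.05 = 0, giving V_SD = 0.22 V (the root below V_ov).
I_D = (5.05 − 0.22) / 4.14 = 1.17 mA.

I_D = 1.17 mA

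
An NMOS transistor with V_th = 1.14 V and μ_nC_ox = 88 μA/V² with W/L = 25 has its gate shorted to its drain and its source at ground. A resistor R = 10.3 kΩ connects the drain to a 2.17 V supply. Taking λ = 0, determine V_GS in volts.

With gate tied to drain, V_GS = V_DS ≥ V_GS − V_th, so the device is in saturation.
k_n = μ_nC_ox · (W/L) = 2.2 mA/V².
KCL at the drain: ½ k_n (V_GS − V_th)² = (V_DD − V_GS)/R.
Let x = V_GS − 1.14. Then 11.3 x² + x − 1.03 = 0, giving x = 0.261 V (positive root), so V_GS = 1.4 V.
I_D = (V_DD − V_GS)/R = (2.17 − 1.4) / 10.3 = 0.0747 mA.

V_GS = 1.40 V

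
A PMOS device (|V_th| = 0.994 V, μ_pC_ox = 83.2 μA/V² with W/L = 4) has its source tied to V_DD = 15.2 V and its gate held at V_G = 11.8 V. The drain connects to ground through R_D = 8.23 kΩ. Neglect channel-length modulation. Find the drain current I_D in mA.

V_SG = V_DD − V_G = 15.2 − 11.8 = 3.4 V, so V_ov = 3.4 − 0.994 = 2.41 V.
k_p = μ_pC_ox · (W/L) = 0.3328 mA/V².
Assume saturation: I_D = ½ k_p V_ov² = 0.5 × 0.3328 × 2.41² = 0.963 mA, giving V_SD = V_DD − I_D R_D = 15.2 − 0.963 × 8.23 = 7.27 V.
V_SD = 7.27 V ≥ V_ov = 2.41 V, confirming saturation.

I_D = 0.963 mA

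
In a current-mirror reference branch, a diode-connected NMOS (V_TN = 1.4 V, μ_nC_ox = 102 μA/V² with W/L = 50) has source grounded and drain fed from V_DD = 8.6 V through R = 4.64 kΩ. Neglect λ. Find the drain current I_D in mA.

I_D = 1.39 mA

With gate tied to drain, V_GS = V_DS ≥ V_GS − V_TN, so the device is in saturation.
k_n = μ_nC_ox · (W/L) = 5.1 mA/V².
KCL at the drain: ½ k_n (V_GS − V_TN)² = (V_DD − V_GS)/R.
Let x = V_GS − 1.4. Then 11.8 x² + x − 7.2 = 0, giving x = 0.739 V (positive root), so V_GS = 2.14 V.
I_D = (V_DD − V_GS)/R = (8.6 − 2.14) / 4.64 = 1.39 mA.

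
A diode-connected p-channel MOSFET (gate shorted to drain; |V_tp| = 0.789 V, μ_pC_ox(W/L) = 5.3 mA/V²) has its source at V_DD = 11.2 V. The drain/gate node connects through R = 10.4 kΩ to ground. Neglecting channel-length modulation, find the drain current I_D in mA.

With gate tied to drain, V_SG = V_SD ≥ V_SG − |V_tp|, so the device is in saturation.
KCL at the drain: ½ k_p (V_SG − |V_tp|)² = (V_DD − V_SG)/R.
Let x = V_SG − 0.789. Then 27.6 x² + x − 10.41 = 0, giving x = 0.597 V (positive root), so V_SG = 1.39 V.
I_D = (V_DD − V_SG)/R = (11.2 − 1.39) / 10.4 = 0.944 mA.

I_D = 0.944 mA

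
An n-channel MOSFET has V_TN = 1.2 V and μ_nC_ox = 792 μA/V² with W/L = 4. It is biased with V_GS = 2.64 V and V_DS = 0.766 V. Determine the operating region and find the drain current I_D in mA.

k_n = μ_nC_ox · (W/L) = 3.168 mA/V².
V_ov = V_GS − V_TN = 2.64 − 1.2 = 1.44 V.
Since V_DS = 0.766 V < V_ov = 1.44 V, the device is in the triode region.
I_D = k_n [V_ov · V_DS − ½ V_DS²] = 3.168 × [1.44 × 0.766 − 0.5 × 0.766²] = 2.57 mA.

Triode; I_D = 2.57 mA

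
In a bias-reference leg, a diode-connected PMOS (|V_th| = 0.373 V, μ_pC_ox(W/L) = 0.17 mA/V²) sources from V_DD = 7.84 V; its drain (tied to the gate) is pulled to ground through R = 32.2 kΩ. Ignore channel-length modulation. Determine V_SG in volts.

With gate tied to drain, V_SG = V_SD ≥ V_SG − |V_th|, so the device is in saturation.
KCL at the drain: ½ k_p (V_SG − |V_th|)² = (V_DD − V_SG)/R.
Let x = V_SG − 0.373. Then 2.74 x² + x − 7.467 = 0, giving x = 1.48 V (positive root), so V_SG = 1.85 V.
I_D = (V_DD − V_SG)/R = (7.84 − 1.85) / 32.2 = 0.186 mA.

V_SG = 1.85 V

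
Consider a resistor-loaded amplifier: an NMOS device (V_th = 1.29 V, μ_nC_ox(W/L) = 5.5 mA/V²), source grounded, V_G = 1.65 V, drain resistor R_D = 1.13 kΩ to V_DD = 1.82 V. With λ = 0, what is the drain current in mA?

V_GS = V_G = 1.65 V, so V_ov = 1.65 − 1.29 = 0.36 V.
Assume saturation: I_D = ½ k_n V_ov² = 0.5 × 5.5 × 0.36² = 0.356 mA, giving V_DS = V_DD − I_D R_D = 1.82 − 0.356 × 1.13 = 1.42 V.
V_DS = 1.42 V ≥ V_ov = 0.36 V, confirming saturation.

I_D = 0.356 mA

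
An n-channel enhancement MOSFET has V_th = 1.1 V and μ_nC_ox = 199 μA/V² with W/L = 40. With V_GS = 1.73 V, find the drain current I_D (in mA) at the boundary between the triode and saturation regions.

At the boundary V_DS = V_ov = V_GS − V_th = 1.73 − 1.1 = 0.63 V.
k_n = μ_nC_ox · (W/L) = 7.96 mA/V².
I_D = ½ k_n V_ov² = 0.5 × 7.96 × 0.63² = 1.58 mA.

I_D = 1.58 mA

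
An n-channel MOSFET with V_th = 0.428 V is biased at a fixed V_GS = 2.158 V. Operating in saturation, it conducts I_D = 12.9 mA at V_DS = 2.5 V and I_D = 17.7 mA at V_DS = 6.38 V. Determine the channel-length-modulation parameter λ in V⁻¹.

λ = 0.126 V⁻¹

With V_GS fixed, I_D ∝ (1 + λ V_DS) in saturation, so I_D2/I_D1 = (1 + λ V_DS2)/(1 + λ V_DS1).
17.7/12.9 = 1.372 = (1 + 6.38 λ)/(1 + 2.5 λ).
Solving: λ (I_D1 V_DS2 − I_D2 V_DS1) = I_D2 − I_D1, so λ = (17.7 − 12.9) / (12.9 × 6.38 − 17.7 × 2.5) = 4.8 / 38.1 = 0.126 V⁻¹.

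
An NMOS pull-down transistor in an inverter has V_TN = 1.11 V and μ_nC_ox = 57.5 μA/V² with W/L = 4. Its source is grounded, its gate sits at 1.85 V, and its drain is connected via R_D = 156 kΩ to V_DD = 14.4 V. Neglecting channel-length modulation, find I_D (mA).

V_GS = V_G = 1.85 V, so V_ov = 1.85 − 1.11 = 0.74 V.
k_n = μ_nC_ox · (W/L) = 0.23 mA/V².
Assume saturation: I_D = ½ k_n V_ov² = 0.5 × 0.23 × 0.74² = 0.063 mA, giving V_DS = V_DD − I_D R_D = 14.4 − 0.063 × 156 = 4.58 V.
V_DS = 4.58 V ≥ V_ov = 0.74 V, confirming saturation.

I_D = 0.0630 mA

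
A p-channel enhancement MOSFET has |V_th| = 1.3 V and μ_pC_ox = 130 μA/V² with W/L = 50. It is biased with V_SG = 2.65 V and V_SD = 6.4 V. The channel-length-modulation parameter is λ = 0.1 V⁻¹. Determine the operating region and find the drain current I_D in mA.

k_p = μ_pC_ox · (W/L) = 6.5 mA/V².
V_ov = V_SG − |V_th| = 2.65 − 1.3 = 1.35 V.
Since V_SD = 6.4 V ≥ V_ov = 1.35 V, the device is in saturation.
I_D = ½ k_p V_ov² (1 + λ V_SD) = 0.5 × 6.5 × 1.35² × (1 + 0.1 × 6.4) = 9.71 mA.

Saturation; I_D = 9.71 mA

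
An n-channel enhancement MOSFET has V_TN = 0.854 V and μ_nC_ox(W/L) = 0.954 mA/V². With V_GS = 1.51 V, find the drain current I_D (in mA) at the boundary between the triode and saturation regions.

I_D = 0.205 mA

At the boundary V_DS = V_ov = V_GS − V_TN = 1.51 − 0.854 = 0.656 V.
I_D = ½ k_n V_ov² = 0.5 × 0.954 × 0.656² = 0.205 mA.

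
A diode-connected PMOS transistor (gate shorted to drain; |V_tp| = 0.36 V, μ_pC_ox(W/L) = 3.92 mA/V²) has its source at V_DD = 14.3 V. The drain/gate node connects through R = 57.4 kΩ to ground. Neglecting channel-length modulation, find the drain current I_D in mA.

With gate tied to drain, V_SG = V_SD ≥ V_SG − |V_tp|, so the device is in saturation.
KCL at the drain: ½ k_p (V_SG − |V_tp|)² = (V_DD − V_SG)/R.
Let x = V_SG − 0.36. Then 113 x² + x − 13.94 = 0, giving x = 0.348 V (positive root), so V_SG = 0.708 V.
I_D = (V_DD − V_SG)/R = (14.3 − 0.708) / 57.4 = 0.237 mA.

I_D = 0.237 mA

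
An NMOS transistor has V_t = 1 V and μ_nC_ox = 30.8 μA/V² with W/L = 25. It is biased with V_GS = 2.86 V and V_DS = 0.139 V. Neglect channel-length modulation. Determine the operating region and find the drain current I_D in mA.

Triode; I_D = 0.192 mA

k_n = μ_nC_ox · (W/L) = 0.77 mA/V².
V_ov = V_GS − V_t = 2.86 − 1 = 1.86 V.
Since V_DS = 0.139 V < V_ov = 1.86 V, the device is in the triode region.
I_D = k_n [V_ov · V_DS − ½ V_DS²] = 0.77 × [1.86 × 0.139 − 0.5 × 0.139²] = 0.192 mA.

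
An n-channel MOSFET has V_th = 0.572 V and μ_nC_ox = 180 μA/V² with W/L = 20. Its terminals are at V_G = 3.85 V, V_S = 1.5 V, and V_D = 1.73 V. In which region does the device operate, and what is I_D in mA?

V_GS = V_G − V_S = 3.85 − 1.5 = 2.35 V; V_DS = V_D − V_S = 1.73 − 1.5 = 0.23 V.
k_n = μ_nC_ox · (W/L) = 3.6 mA/V².
V_ov = V_GS − V_th = 2.35 − 0.572 = 1.78 V.
Since V_DS = 0.23 V < V_ov = 1.78 V, the device is in the triode region.
I_D = k_n [V_ov · V_DS − ½ V_DS²] = 3.6 × [1.78 × 0.23 − 0.5 × 0.23²] = 1.38 mA.

Triode; I_D = 1.38 mA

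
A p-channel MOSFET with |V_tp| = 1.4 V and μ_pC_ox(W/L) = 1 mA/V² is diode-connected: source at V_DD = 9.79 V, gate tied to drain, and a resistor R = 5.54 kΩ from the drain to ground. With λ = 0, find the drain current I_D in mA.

I_D = 1.23 mA

With gate tied to drain, V_SG = V_SD ≥ V_SG − |V_tp|, so the device is in saturation.
KCL at the drain: ½ k_p (V_SG − |V_tp|)² = (V_DD − V_SG)/R.
Let x = V_SG − 1.4. Then 2.77 x² + x − 8.39 = 0, giving x = 1.57 V (positive root), so V_SG = 2.97 V.
I_D = (V_DD − V_SG)/R = (9.79 − 2.97) / 5.54 = 1.23 mA.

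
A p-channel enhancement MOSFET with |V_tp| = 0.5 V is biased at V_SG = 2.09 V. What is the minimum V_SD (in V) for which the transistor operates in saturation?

The boundary between triode and saturation is V_SD = V_SG − |V_tp| = V_ov.
V_ov = 2.09 − 0.5 = 1.59 V.

V_SD,sat = 1.59 V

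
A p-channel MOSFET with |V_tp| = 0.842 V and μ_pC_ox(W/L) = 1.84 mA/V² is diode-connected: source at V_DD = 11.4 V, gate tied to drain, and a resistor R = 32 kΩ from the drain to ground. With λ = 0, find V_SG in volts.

V_SG = 1.42 V

With gate tied to drain, V_SG = V_SD ≥ V_SG − |V_tp|, so the device is in saturation.
KCL at the drain: ½ k_p (V_SG − |V_tp|)² = (V_DD − V_SG)/R.
Let x = V_SG − 0.842. Then 29.4 x² + x − 10.56 = 0, giving x = 0.582 V (positive root), so V_SG = 1.42 V.
I_D = (V_DD − V_SG)/R = (11.4 − 1.42) / 32 = 0.312 mA.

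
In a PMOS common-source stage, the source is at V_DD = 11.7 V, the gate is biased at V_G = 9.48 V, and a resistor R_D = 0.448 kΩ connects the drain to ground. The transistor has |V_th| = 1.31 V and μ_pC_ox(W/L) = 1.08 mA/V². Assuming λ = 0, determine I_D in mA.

V_SG = V_DD − V_G = 11.7 − 9.48 = 2.22 V, so V_ov = 2.22 − 1.31 = 0.91 V.
Assume saturation: I_D = ½ k_p V_ov² = 0.5 × 1.08 × 0.91² = 0.447 mA, giving V_SD = V_DD − I_D R_D = 11.7 − 0.447 × 0.448 = 11.5 V.
V_SD = 11.5 V ≥ V_ov = 0.91 V, confirming saturation.

I_D = 0.447 mA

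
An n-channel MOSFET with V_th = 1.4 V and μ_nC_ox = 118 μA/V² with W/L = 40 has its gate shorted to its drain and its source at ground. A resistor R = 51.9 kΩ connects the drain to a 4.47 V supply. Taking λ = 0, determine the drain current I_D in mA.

With gate tied to drain, V_GS = V_DS ≥ V_GS − V_th, so the device is in saturation.
k_n = μ_nC_ox · (W/L) = 4.72 mA/V².
KCL at the drain: ½ k_n (V_GS − V_th)² = (V_DD − V_GS)/R.
Let x = V_GS − 1.4. Then 122 x² + x − 3.07 = 0, giving x = 0.154 V (positive root), so V_GS = 1.55 V.
I_D = (V_DD − V_GS)/R = (4.47 − 1.55) / 51.9 = 0.0562 mA.

I_D = 0.0562 mA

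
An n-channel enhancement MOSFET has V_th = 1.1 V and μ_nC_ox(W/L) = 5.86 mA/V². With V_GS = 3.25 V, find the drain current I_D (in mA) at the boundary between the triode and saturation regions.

At the boundary V_DS = V_ov = V_GS − V_th = 3.25 − 1.1 = 2.15 V.
I_D = ½ k_n V_ov² = 0.5 × 5.86 × 2.15² = 13.5 mA.

I_D = 13.5 mA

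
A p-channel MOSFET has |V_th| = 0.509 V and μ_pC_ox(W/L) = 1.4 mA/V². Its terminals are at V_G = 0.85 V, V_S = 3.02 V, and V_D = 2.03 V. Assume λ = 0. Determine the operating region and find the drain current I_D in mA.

Triode; I_D = 1.62 mA

V_SG = V_S − V_G = 3.02 − 0.85 = 2.17 V; V_SD = V_S − V_D = 3.02 − 2.03 = 0.99 V.
V_ov = V_SG − |V_th| = 2.17 − 0.509 = 1.66 V.
Since V_SD = 0.99 V < V_ov = 1.66 V, the device is in the triode region.
I_D = k_p [V_ov · V_SD − ½ V_SD²] = 1.4 × [1.66 × 0.99 − 0.5 × 0.99²] = 1.62 mA.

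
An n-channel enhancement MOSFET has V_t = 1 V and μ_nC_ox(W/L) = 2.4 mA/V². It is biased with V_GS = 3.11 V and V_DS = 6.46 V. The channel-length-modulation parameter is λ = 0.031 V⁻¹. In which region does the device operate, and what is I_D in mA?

V_ov = V_GS − V_t = 3.11 − 1 = 2.11 V.
Since V_DS = 6.46 V ≥ V_ov = 2.11 V, the device is in saturation.
I_D = ½ k_n V_ov² (1 + λ V_DS) = 0.5 × 2.4 × 2.11² × (1 + 0.031 × 6.46) = 6.41 mA.

Saturation; I_D = 6.41 mA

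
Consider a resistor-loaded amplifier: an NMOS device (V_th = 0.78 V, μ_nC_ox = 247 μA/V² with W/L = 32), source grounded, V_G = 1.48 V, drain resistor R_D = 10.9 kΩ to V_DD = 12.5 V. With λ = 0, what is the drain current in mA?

V_GS = V_G = 1.48 V, so V_ov = 1.48 − 0.78 = 0.7 V.
k_n = μ_nC_ox · (W/L) = 7.904 mA/V².
Assume saturation: I_D = ½ k_n V_ov² = 0.5 × 7.904 × 0.7² = 1.94 mA, giving V_DS = V_DD − I_D R_D = 12.5 − 1.94 × 10.9 = -8.61 V.
But -8.61 V < V_ov = 0.7 V, so the device is actually in triode.
In triode I_D = k_n[V_ov V_DS − ½ V_DS²] and I_D = (V_DD − V_DS)/R_D. Equating: 43.1 V_DS² − 61.31 V_DS + 12.5 = 0, giving V_DS = 0.247 V (the root below V_ov).
I_D = (12.5 − 0.247) / 10.9 = 1.12 mA.

I_D = 1.12 mA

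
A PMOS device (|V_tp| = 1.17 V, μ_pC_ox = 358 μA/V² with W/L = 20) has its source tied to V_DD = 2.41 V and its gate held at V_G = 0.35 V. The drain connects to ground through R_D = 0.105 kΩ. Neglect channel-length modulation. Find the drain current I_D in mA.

I_D = 2.84 mA

V_SG = V_DD − V_G = 2.41 − 0.35 = 2.06 V, so V_ov = 2.06 − 1.17 = 0.89 V.
k_p = μ_pC_ox · (W/L) = 7.16 mA/V².
Assume saturation: I_D = ½ k_p V_ov² = 0.5 × 7.16 × 0.89² = 2.84 mA, giving V_SD = V_DD − I_D R_D = 2.41 − 2.84 × 0.105 = 2.11 V.
V_SD = 2.11 V ≥ V_ov = 0.89 V, confirming saturation.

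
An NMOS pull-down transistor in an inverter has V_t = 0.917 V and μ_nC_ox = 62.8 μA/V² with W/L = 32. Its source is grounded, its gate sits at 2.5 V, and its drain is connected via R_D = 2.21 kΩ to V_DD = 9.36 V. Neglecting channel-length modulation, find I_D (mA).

I_D = 2.52 mA

V_GS = V_G = 2.5 V, so V_ov = 2.5 − 0.917 = 1.58 V.
k_n = μ_nC_ox · (W/L) = 2.01 mA/V².
Assume saturation: I_D = ½ k_n V_ov² = 0.5 × 2.01 × 1.58² = 2.52 mA, giving V_DS = V_DD − I_D R_D = 9.36 − 2.52 × 2.21 = 3.8 V.
V_DS = 3.8 V ≥ V_ov = 1.58 V, confirming saturation.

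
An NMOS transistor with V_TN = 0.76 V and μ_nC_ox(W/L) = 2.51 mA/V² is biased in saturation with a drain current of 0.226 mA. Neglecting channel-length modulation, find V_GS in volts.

V_GS = 1.18 V

In saturation I_D = ½ k_n (V_GS − V_TN)², so V_GS − V_TN = √(2 I_D / k_n) = √(2 × 0.226 / 2.51) = 0.424 V.
V_GS = 0.76 + 0.424 = 1.18 V.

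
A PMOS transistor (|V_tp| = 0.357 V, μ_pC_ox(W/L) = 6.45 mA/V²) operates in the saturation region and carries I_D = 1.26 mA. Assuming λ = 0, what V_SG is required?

In saturation I_D = ½ k_p (V_SG − |V_tp|)², so V_SG − |V_tp| = √(2 I_D / k_p) = √(2 × 1.26 / 6.45) = 0.625 V.
V_SG = 0.357 + 0.625 = 0.982 V.

V_SG = 0.982 V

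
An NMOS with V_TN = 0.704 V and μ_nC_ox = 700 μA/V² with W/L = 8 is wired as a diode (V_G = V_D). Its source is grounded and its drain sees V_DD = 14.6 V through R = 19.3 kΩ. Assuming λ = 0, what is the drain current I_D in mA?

I_D = 0.694 mA

With gate tied to drain, V_GS = V_DS ≥ V_GS − V_TN, so the device is in saturation.
k_n = μ_nC_ox · (W/L) = 5.6 mA/V².
KCL at the drain: ½ k_n (V_GS − V_TN)² = (V_DD − V_GS)/R.
Let x = V_GS − 0.704. Then 54 x² + x − 13.9 = 0, giving x = 0.498 V (positive root), so V_GS = 1.2 V.
I_D = (V_DD − V_GS)/R = (14.6 − 1.2) / 19.3 = 0.694 mA.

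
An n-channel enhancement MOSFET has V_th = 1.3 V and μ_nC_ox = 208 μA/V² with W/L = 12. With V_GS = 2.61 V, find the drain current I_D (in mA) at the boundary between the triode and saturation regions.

At the boundary V_DS = V_ov = V_GS − V_th = 2.61 − 1.3 = 1.31 V.
k_n = μ_nC_ox · (W/L) = 2.496 mA/V².
I_D = ½ k_n V_ov² = 0.5 × 2.496 × 1.31² = 2.14 mA.

I_D = 2.14 mA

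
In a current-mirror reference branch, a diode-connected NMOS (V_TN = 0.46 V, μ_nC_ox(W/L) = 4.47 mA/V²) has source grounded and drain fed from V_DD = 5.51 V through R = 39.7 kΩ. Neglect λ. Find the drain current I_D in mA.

With gate tied to drain, V_GS = V_DS ≥ V_GS − V_TN, so the device is in saturation.
KCL at the drain: ½ k_n (V_GS − V_TN)² = (V_DD − V_GS)/R.
Let x = V_GS − 0.46. Then 88.7 x² + x − 5.05 = 0, giving x = 0.233 V (positive root), so V_GS = 0.693 V.
I_D = (V_DD − V_GS)/R = (5.51 − 0.693) / 39.7 = 0.121 mA.

I_D = 0.121 mA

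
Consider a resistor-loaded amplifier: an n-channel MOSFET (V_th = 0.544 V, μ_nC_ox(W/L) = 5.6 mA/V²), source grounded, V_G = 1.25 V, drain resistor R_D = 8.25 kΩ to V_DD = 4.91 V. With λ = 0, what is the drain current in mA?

V_GS = V_G = 1.25 V, so V_ov = 1.25 − 0.544 = 0.706 V.
Assume saturation: I_D = ½ k_n V_ov² = 0.5 × 5.6 × 0.706² = 1.4 mA, giving V_DS = V_DD − I_D R_D = 4.91 − 1.4 × 8.25 = -6.6 V.
But -6.6 V < V_ov = 0.706 V, so the device is actually in triode.
In triode I_D = k_n[V_ov V_DS − ½ V_DS²] and I_D = (V_DD − V_DS)/R_D. Equating: 23.1 V_DS² − 33.62 V_DS + 4.91 = 0, giving V_DS = 0.165 V (the root below V_ov).
I_D = (4.91 − 0.165) / 8.25 = 0.575 mA.

I_D = 0.575 mA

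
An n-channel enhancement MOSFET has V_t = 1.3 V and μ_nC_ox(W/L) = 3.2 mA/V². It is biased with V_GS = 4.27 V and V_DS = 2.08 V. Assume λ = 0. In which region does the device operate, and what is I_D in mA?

V_ov = V_GS − V_t = 4.27 − 1.3 = 2.97 V.
Since V_DS = 2.08 V < V_ov = 2.97 V, the device is in the triode region.
I_D = k_n [V_ov · V_DS − ½ V_DS²] = 3.2 × [2.97 × 2.08 − 0.5 × 2.08²] = 12.8 mA.

Triode; I_D = 12.8 mA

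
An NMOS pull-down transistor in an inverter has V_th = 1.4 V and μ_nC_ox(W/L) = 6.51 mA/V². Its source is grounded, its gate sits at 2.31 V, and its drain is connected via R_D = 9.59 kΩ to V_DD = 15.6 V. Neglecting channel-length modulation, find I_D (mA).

I_D = 1.59 mA

V_GS = V_G = 2.31 V, so V_ov = 2.31 − 1.4 = 0.91 V.
Assume saturation: I_D = ½ k_n V_ov² = 0.5 × 6.51 × 0.91² = 2.7 mA, giving V_DS = V_DD − I_D R_D = 15.6 − 2.7 × 9.59 = -10.2 V.
But -10.2 V < V_ov = 0.91 V, so the device is actually in triode.
In triode I_D = k_n[V_ov V_DS − ½ V_DS²] and I_D = (V_DD − V_DS)/R_D. Equating: 31.2 V_DS² − 57.81 V_DS + 15.6 = 0, giving V_DS = 0.328 V (the root below V_ov).
I_D = (15.6 − 0.328) / 9.59 = 1.59 mA.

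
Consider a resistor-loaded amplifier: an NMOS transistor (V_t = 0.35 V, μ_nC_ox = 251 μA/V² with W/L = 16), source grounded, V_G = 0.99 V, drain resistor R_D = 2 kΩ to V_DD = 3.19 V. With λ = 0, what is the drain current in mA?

V_GS = V_G = 0.99 V, so V_ov = 0.99 − 0.35 = 0.64 V.
k_n = μ_nC_ox · (W/L) = 4.016 mA/V².
Assume saturation: I_D = ½ k_n V_ov² = 0.5 × 4.016 × 0.64² = 0.822 mA, giving V_DS = V_DD − I_D R_D = 3.19 − 0.822 × 2 = 1.55 V.
V_DS = 1.55 V ≥ V_ov = 0.64 V, confirming saturation.

I_D = 0.822 mA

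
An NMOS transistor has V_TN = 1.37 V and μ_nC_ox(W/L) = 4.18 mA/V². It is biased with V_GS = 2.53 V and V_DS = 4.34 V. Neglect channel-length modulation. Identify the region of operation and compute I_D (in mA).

Saturation; I_D = 2.81 mA

V_ov = V_GS − V_TN = 2.53 − 1.37 = 1.16 V.
Since V_DS = 4.34 V ≥ V_ov = 1.16 V, the device is in saturation.
I_D = ½ k_n V_ov² = 0.5 × 4.18 × 1.16² = 2.81 mA.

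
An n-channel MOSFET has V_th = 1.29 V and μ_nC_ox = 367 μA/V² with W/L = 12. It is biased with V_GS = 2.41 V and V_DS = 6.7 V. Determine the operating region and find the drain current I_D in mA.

Saturation; I_D = 2.76 mA

k_n = μ_nC_ox · (W/L) = 4.404 mA/V².
V_ov = V_GS − V_th = 2.41 − 1.29 = 1.12 V.
Since V_DS = 6.7 V ≥ V_ov = 1.12 V, the device is in saturation.
I_D = ½ k_n V_ov² = 0.5 × 4.404 × 1.12² = 2.76 mA.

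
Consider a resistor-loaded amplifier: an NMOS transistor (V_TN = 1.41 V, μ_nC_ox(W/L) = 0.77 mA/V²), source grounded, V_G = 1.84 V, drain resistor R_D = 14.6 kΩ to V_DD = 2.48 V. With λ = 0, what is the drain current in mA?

V_GS = V_G = 1.84 V, so V_ov = 1.84 − 1.41 = 0.43 V.
Assume saturation: I_D = ½ k_n V_ov² = 0.5 × 0.77 × 0.43² = 0.0712 mA, giving V_DS = V_DD − I_D R_D = 2.48 − 0.0712 × 14.6 = 1.44 V.
V_DS = 1.44 V ≥ V_ov = 0.43 V, confirming saturation.

I_D = 0.0712 mA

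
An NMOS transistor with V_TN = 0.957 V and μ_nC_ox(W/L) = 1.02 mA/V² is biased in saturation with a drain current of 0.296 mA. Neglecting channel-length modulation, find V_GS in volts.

V_GS = 1.72 V

In saturation I_D = ½ k_n (V_GS − V_TN)², so V_GS − V_TN = √(2 I_D / k_n) = √(2 × 0.296 / 1.02) = 0.762 V.
V_GS = 0.957 + 0.762 = 1.72 V.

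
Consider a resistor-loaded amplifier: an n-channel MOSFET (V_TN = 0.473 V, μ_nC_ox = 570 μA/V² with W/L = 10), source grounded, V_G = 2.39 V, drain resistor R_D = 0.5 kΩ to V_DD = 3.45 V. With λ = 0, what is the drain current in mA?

V_GS = V_G = 2.39 V, so V_ov = 2.39 − 0.473 = 1.92 V.
k_n = μ_nC_ox · (W/L) = 5.7 mA/V².
Assume saturation: I_D = ½ k_n V_ov² = 0.5 × 5.7 × 1.92² = 10.5 mA, giving V_DS = V_DD − I_D R_D = 3.45 − 10.5 × 0.5 = -1.79 V.
But -1.79 V < V_ov = 1.92 V, so the device is actually in triode.
In triode I_D = k_n[V_ov V_DS − ½ V_DS²] and I_D = (V_DD − V_DS)/R_D. Equating: 1.43 V_DS² − 6.463 V_DS + 3.45 = 0, giving V_DS = 0.618 V (the root below V_ov).
I_D = (3.45 − 0.618) / 0.5 = 5.66 mA.

I_D = 5.66 mA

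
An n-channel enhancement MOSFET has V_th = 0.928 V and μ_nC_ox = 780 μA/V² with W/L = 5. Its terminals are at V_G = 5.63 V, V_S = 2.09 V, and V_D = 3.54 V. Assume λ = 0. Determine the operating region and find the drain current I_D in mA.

V_GS = V_G − V_S = 5.63 − 2.09 = 3.54 V; V_DS = V_D − V_S = 3.54 − 2.09 = 1.45 V.
k_n = μ_nC_ox · (W/L) = 3.9 mA/V².
V_ov = V_GS − V_th = 3.54 − 0.928 = 2.61 V.
Since V_DS = 1.45 V < V_ov = 2.61 V, the device is in the triode region.
I_D = k_n [V_ov · V_DS − ½ V_DS²] = 3.9 × [2.61 × 1.45 − 0.5 × 1.45²] = 10.7 mA.

Triode; I_D = 10.7 mA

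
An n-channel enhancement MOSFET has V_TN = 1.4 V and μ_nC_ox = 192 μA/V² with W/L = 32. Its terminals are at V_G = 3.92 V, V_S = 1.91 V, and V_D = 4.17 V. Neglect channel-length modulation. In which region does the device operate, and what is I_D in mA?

Saturation; I_D = 1.14 mA

V_GS = V_G − V_S = 3.92 − 1.91 = 2.01 V; V_DS = V_D − V_S = 4.17 − 1.91 = 2.26 V.
k_n = μ_nC_ox · (W/L) = 6.144 mA/V².
V_ov = V_GS − V_TN = 2.01 − 1.4 = 0.61 V.
Since V_DS = 2.26 V ≥ V_ov = 0.61 V, the device is in saturation.
I_D = ½ k_n V_ov² = 0.5 × 6.144 × 0.61² = 1.14 mA.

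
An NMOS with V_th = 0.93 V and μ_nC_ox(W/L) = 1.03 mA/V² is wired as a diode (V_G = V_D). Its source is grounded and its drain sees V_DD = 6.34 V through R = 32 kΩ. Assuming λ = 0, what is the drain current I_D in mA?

With gate tied to drain, V_GS = V_DS ≥ V_GS − V_th, so the device is in saturation.
KCL at the drain: ½ k_n (V_GS − V_th)² = (V_DD − V_GS)/R.
Let x = V_GS − 0.93. Then 16.5 x² + x − 5.41 = 0, giving x = 0.543 V (positive root), so V_GS = 1.47 V.
I_D = (V_DD − V_GS)/R = (6.34 − 1.47) / 32 = 0.152 mA.

I_D = 0.152 mA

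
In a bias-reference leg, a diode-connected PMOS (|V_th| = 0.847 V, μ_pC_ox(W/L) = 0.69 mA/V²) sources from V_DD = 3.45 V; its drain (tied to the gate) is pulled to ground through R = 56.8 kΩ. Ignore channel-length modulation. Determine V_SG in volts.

V_SG = 1.19 V

With gate tied to drain, V_SG = V_SD ≥ V_SG − |V_th|, so the device is in saturation.
KCL at the drain: ½ k_p (V_SG − |V_th|)² = (V_DD − V_SG)/R.
Let x = V_SG − 0.847. Then 19.6 x² + x − 2.603 = 0, giving x = 0.34 V (positive root), so V_SG = 1.19 V.
I_D = (V_DD − V_SG)/R = (3.45 − 1.19) / 56.8 = 0.0398 mA.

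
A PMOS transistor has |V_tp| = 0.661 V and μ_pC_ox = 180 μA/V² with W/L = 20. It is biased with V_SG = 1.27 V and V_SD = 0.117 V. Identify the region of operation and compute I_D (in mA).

Triode; I_D = 0.232 mA

k_p = μ_pC_ox · (W/L) = 3.6 mA/V².
V_ov = V_SG − |V_tp| = 1.27 − 0.661 = 0.609 V.
Since V_SD = 0.117 V < V_ov = 0.609 V, the device is in the triode region.
I_D = k_p [V_ov · V_SD − ½ V_SD²] = 3.6 × [0.609 × 0.117 − 0.5 × 0.117²] = 0.232 mA.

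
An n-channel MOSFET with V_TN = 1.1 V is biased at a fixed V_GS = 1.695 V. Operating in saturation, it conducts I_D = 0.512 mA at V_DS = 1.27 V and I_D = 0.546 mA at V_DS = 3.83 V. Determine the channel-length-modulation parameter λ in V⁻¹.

With V_GS fixed, I_D ∝ (1 + λ V_DS) in saturation, so I_D2/I_D1 = (1 + λ V_DS2)/(1 + λ V_DS1).
0.546/0.512 = 1.066 = (1 + 3.83 λ)/(1 + 1.27 λ).
Solving: λ (I_D1 V_DS2 − I_D2 V_DS1) = I_D2 − I_D1, so λ = (0.546 − 0.512) / (0.512 × 3.83 − 0.546 × 1.27) = 0.034 / 1.27 = 0.0268 V⁻¹.

λ = 0.0268 V⁻¹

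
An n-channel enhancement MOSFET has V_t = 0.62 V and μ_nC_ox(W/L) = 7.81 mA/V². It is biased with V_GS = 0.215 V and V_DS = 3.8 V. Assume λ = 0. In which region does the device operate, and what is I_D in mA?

Cutoff; I_D = 0 mA

V_GS = 0.215 V < V_t = 0.62 V, so the transistor is in cutoff.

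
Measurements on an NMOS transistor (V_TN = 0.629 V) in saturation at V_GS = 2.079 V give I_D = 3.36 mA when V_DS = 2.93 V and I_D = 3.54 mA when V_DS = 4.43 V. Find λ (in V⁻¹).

With V_GS fixed, I_D ∝ (1 + λ V_DS) in saturation, so I_D2/I_D1 = (1 + λ V_DS2)/(1 + λ V_DS1).
3.54/3.36 = 1.054 = (1 + 4.43 λ)/(1 + 2.93 λ).
Solving: λ (I_D1 V_DS2 − I_D2 V_DS1) = I_D2 − I_D1, so λ = (3.54 − 3.36) / (3.36 × 4.43 − 3.54 × 2.93) = 0.18 / 4.51 = 0.0399 V⁻¹.

λ = 0.0399 V⁻¹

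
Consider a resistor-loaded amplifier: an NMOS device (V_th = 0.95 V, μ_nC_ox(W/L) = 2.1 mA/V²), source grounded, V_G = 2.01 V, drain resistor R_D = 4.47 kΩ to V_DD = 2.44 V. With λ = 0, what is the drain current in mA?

I_D = 0.490 mA

V_GS = V_G = 2.01 V, so V_ov = 2.01 − 0.95 = 1.06 V.
Assume saturation: I_D = ½ k_n V_ov² = 0.5 × 2.1 × 1.06² = 1.18 mA, giving V_DS = V_DD − I_D R_D = 2.44 − 1.18 × 4.47 = -2.83 V.
But -2.83 V < V_ov = 1.06 V, so the device is actually in triode.
In triode I_D = k_n[V_ov V_DS − ½ V_DS²] and I_D = (V_DD − V_DS)/R_D. Equating: 4.69 V_DS² − 10.95 V_DS + 2.44 = 0, giving V_DS = 0.25 V (the root below V_ov).
I_D = (2.44 − 0.25) / 4.47 = 0.49 mA.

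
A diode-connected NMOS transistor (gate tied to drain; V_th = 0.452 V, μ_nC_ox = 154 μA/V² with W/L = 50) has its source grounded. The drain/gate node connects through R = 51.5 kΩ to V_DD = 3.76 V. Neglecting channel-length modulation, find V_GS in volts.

With gate tied to drain, V_GS = V_DS ≥ V_GS − V_th, so the device is in saturation.
k_n = μ_nC_ox · (W/L) = 7.7 mA/V².
KCL at the drain: ½ k_n (V_GS − V_th)² = (V_DD − V_GS)/R.
Let x = V_GS − 0.452. Then 198 x² + x − 3.308 = 0, giving x = 0.127 V (positive root), so V_GS = 0.579 V.
I_D = (V_DD − V_GS)/R = (3.76 − 0.579) / 51.5 = 0.0618 mA.

V_GS = 0.579 V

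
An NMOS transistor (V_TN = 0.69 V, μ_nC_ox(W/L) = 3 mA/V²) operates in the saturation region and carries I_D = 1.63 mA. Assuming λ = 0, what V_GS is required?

In saturation I_D = ½ k_n (V_GS − V_TN)², so V_GS − V_TN = √(2 I_D / k_n) = √(2 × 1.63 / 3) = 1.04 V.
V_GS = 0.69 + 1.04 = 1.73 V.

V_GS = 1.73 V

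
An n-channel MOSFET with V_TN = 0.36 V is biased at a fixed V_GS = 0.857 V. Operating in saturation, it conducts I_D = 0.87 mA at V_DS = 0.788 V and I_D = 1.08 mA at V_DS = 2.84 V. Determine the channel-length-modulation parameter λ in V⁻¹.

λ = 0.130 V⁻¹

With V_GS fixed, I_D ∝ (1 + λ V_DS) in saturation, so I_D2/I_D1 = (1 + λ V_DS2)/(1 + λ V_DS1).
1.08/0.87 = 1.241 = (1 + 2.84 λ)/(1 + 0.788 λ).
Solving: λ (I_D1 V_DS2 − I_D2 V_DS1) = I_D2 − I_D1, so λ = (1.08 − 0.87) / (0.87 × 2.84 − 1.08 × 0.788) = 0.21 / 1.62 = 0.13 V⁻¹.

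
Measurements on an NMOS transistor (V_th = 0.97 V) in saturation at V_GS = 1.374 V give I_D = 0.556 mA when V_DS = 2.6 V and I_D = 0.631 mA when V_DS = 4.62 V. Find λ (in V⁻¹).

λ = 0.0808 V⁻¹

With V_GS fixed, I_D ∝ (1 + λ V_DS) in saturation, so I_D2/I_D1 = (1 + λ V_DS2)/(1 + λ V_DS1).
0.631/0.556 = 1.135 = (1 + 4.62 λ)/(1 + 2.6 λ).
Solving: λ (I_D1 V_DS2 − I_D2 V_DS1) = I_D2 − I_D1, so λ = (0.631 − 0.556) / (0.556 × 4.62 − 0.631 × 2.6) = 0.075 / 0.928 = 0.0808 V⁻¹.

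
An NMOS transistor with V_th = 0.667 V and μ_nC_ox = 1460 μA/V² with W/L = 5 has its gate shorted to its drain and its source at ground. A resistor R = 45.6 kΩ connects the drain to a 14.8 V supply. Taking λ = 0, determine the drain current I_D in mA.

I_D = 0.304 mA

With gate tied to drain, V_GS = V_DS ≥ V_GS − V_th, so the device is in saturation.
k_n = μ_nC_ox · (W/L) = 7.3 mA/V².
KCL at the drain: ½ k_n (V_GS − V_th)² = (V_DD − V_GS)/R.
Let x = V_GS − 0.667. Then 166 x² + x − 14.13 = 0, giving x = 0.288 V (positive root), so V_GS = 0.955 V.
I_D = (V_DD − V_GS)/R = (14.8 − 0.955) / 45.6 = 0.304 mA.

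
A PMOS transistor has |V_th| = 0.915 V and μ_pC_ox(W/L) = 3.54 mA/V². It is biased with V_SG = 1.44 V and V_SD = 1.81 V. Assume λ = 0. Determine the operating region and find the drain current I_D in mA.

Saturation; I_D = 0.488 mA

V_ov = V_SG − |V_th| = 1.44 − 0.915 = 0.525 V.
Since V_SD = 1.81 V ≥ V_ov = 0.525 V, the device is in saturation.
I_D = ½ k_p V_ov² = 0.5 × 3.54 × 0.525² = 0.488 mA.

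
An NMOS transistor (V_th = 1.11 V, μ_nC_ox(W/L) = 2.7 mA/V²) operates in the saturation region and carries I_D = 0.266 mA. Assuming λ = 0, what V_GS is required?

V_GS = 1.55 V

In saturation I_D = ½ k_n (V_GS − V_th)², so V_GS − V_th = √(2 I_D / k_n) = √(2 × 0.266 / 2.7) = 0.444 V.
V_GS = 1.11 + 0.444 = 1.55 V.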